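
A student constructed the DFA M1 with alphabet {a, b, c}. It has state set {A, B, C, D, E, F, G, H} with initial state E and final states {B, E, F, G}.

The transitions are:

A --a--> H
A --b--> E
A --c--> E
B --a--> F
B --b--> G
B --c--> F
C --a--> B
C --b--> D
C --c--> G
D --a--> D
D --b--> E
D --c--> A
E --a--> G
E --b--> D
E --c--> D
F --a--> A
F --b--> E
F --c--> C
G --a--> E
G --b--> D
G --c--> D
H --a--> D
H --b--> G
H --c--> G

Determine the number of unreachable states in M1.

BFS from E reaches {A, D, E, G, H}; the 3 state(s) B, C, F are never visited.

3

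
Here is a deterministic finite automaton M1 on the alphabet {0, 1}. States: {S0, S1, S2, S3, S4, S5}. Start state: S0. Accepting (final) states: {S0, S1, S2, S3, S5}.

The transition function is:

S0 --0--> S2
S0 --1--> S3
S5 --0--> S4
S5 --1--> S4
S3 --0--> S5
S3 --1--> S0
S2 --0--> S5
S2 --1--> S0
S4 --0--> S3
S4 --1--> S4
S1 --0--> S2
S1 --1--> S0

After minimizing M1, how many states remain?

4

Reachable states from the start: {S0,S2,S3,S4,S5}. Unreachable: {S1} — drop them.
P0 = {S0,S2,S3,S5} | {S4}.
Split {S0,S2,S3,S5} by δ(·,0) → {S0,S2,S3} and {S5}.
Split {S0,S2,S3} by δ(·,0) → {S2,S3} and {S0}.
The partition is now stable with 4 blocks: {S2,S3} | {S4} | {S5} | {S0}.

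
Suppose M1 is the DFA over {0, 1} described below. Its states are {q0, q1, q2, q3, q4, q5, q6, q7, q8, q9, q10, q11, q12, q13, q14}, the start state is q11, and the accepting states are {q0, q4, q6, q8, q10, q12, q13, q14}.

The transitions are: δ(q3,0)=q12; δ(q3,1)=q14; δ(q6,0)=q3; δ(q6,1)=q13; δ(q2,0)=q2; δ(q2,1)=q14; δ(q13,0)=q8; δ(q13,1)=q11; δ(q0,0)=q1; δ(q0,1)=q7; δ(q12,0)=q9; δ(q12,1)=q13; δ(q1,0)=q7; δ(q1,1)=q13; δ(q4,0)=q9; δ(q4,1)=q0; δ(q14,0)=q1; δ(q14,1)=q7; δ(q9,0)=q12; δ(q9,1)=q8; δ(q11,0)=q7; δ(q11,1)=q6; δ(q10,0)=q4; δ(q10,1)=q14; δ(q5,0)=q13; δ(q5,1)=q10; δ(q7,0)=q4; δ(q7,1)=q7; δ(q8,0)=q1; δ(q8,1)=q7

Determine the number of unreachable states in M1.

3

No path from q11 leads to q2, q5, q10; the other 12 states are all reachable.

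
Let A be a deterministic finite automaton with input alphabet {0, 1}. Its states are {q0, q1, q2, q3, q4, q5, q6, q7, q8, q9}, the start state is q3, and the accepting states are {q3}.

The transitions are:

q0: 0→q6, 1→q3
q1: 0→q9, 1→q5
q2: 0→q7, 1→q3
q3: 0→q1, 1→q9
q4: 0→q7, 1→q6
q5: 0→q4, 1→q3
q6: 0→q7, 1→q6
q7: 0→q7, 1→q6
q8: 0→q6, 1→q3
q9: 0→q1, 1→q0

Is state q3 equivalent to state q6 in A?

States {q2,q8} cannot be reached from the start state, so discard them.
Start with accepting vs non-accepting: {q3} | {q0,q1,q4,q5,q6,q7,q9}.
Refine {q0,q1,q4,q5,q6,q7,q9} on symbol 1: members go to different blocks, giving {q1,q4,q6,q7,q9} and {q0,q5}.
On input 1, block {q1,q4,q6,q7,q9} splits into {q4,q6,q7} and {q1,q9}.
Stable partition: {q3} | {q4,q6,q7} | {q0,q5} | {q1,q9} — 4 equivalence classes.
q3 and q6 end up in different blocks, so they are distinguishable. For instance, the string 'ε' is accepted from only q3.

No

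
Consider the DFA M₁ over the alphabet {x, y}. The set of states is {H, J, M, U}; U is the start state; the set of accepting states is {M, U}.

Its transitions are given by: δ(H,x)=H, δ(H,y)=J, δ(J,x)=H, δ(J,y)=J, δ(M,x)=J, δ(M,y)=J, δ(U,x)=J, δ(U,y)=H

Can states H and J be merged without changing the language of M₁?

Yes

Reachable states from the start: {H,J,U}. Unreachable: {M} — drop them.
P0 = {U} | {H,J}.
Stable partition: {U} | {H,J} — 2 equivalence classes.
H and J lie in the same block of the stable partition, so they are equivalent — no string distinguishes them.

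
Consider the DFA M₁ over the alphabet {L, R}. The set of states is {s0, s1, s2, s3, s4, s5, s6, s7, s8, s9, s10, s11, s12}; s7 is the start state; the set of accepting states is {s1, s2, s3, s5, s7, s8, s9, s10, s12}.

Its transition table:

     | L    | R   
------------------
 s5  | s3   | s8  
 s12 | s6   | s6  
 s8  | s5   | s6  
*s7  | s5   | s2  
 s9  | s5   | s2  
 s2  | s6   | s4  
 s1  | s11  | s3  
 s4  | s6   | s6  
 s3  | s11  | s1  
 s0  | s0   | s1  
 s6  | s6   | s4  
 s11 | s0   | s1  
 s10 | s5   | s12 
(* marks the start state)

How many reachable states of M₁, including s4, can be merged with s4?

2

States {s9,s10,s12} cannot be reached from the start state, so discard them.
P0 = {s1,s2,s3,s5,s7,s8} | {s0,s4,s6,s11}.
Refine {s1,s2,s3,s5,s7,s8} on symbol L: members go to different blocks, giving {s1,s2,s3} and {s5,s7,s8}.
Refine {s1,s2,s3} on symbol R: members go to different blocks, giving {s1,s3} and {s2}.
Split {s0,s4,s6,s11} by δ(·,R) → {s0,s11} and {s4,s6}.
Refine {s5,s7,s8} on symbol L: members go to different blocks, giving {s7,s8} and {s5}.
Split {s7,s8} by δ(·,R) → {s7} and {s8}.
No further refinement is possible. Final partition (7 blocks): {s1,s3} | {s0,s11} | {s7} | {s2} | {s4,s6} | {s5} | {s8}.
The equivalence class containing s4 is {s4,s6}, of size 2.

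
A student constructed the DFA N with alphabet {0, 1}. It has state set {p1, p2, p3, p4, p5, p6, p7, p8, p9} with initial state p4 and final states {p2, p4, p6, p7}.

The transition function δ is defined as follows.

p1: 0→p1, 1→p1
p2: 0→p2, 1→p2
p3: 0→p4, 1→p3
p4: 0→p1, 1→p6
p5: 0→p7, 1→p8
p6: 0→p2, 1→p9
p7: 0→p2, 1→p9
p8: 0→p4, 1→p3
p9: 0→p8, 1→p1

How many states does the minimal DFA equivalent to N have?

Reachable states from the start: {p1,p2,p3,p4,p6,p8,p9}. Unreachable: {p5,p7} — drop them.
Initial partition by acceptance: {p2,p4,p6} | {p1,p3,p8,p9}.
Refine {p2,p4,p6} on symbol 0: members go to different blocks, giving {p2,p6} and {p4}.
Refine {p2,p6} on symbol 1: members go to different blocks, giving {p2} and {p6}.
On input 0, block {p1,p3,p8,p9} splits into {p1,p9} and {p3,p8}.
Split {p1,p9} by δ(·,0) → {p1} and {p9}.
No further refinement is possible. Final partition (6 blocks): {p2} | {p1} | {p4} | {p6} | {p3,p8} | {p9}.

6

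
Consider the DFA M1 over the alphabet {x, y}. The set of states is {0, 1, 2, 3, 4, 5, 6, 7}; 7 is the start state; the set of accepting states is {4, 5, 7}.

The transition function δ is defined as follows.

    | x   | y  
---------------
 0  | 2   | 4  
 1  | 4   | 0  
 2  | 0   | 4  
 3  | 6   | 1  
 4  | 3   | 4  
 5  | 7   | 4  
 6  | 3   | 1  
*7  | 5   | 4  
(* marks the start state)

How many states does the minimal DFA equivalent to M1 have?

5

Start with accepting vs non-accepting: {4,5,7} | {0,1,2,3,6}.
Split {4,5,7} by δ(·,x) → {5,7} and {4}.
On input x, block {0,1,2,3,6} splits into {0,2,3,6} and {1}.
On input y, block {0,2,3,6} splits into {0,2} and {3,6}.
The partition is now stable with 5 blocks: {5,7} | {0,2} | {4} | {1} | {3,6}.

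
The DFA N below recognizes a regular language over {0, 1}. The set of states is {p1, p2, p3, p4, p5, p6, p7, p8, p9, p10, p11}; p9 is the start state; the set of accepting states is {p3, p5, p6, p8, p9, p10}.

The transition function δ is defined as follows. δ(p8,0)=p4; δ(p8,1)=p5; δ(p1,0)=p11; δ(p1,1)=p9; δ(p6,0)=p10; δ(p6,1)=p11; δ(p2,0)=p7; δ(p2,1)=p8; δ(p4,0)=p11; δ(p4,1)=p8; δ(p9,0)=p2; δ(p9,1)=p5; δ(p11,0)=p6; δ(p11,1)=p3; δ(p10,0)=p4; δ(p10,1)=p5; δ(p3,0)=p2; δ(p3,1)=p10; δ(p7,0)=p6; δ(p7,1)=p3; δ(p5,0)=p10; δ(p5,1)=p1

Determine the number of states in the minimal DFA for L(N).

6

Every state is reachable, so we keep all 11.
Start with accepting vs non-accepting: {p3,p5,p6,p8,p9,p10} | {p1,p2,p4,p7,p11}.
On input 0, block {p3,p5,p6,p8,p9,p10} splits into {p3,p8,p9,p10} and {p5,p6}.
Refine {p3,p8,p9,p10} on symbol 1: members go to different blocks, giving {p8,p9,p10} and {p3}.
Split {p1,p2,p4,p7,p11} by δ(·,0) → {p1,p2,p4} and {p7,p11}.
Refine {p5,p6} on symbol 1: members go to different blocks, giving {p5} and {p6}.
Stable partition: {p8,p9,p10} | {p1,p2,p4} | {p5} | {p3} | {p7,p11} | {p6} — 6 equivalence classes.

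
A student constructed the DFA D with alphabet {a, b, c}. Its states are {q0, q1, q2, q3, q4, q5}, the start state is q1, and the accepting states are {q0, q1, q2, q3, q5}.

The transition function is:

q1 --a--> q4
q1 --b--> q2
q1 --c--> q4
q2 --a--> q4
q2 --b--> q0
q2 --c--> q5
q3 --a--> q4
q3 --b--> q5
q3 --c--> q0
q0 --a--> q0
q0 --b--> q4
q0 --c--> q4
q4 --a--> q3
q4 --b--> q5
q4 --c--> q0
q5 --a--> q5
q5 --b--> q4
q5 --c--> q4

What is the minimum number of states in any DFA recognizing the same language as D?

4

All states are reachable from the start state.
P0 = {q0,q1,q2,q3,q5} | {q4}.
On input a, block {q0,q1,q2,q3,q5} splits into {q1,q2,q3} and {q0,q5}.
Split {q1,q2,q3} by δ(·,b) → {q2,q3} and {q1}.
Stable partition: {q2,q3} | {q4} | {q0,q5} | {q1} — 4 equivalence classes.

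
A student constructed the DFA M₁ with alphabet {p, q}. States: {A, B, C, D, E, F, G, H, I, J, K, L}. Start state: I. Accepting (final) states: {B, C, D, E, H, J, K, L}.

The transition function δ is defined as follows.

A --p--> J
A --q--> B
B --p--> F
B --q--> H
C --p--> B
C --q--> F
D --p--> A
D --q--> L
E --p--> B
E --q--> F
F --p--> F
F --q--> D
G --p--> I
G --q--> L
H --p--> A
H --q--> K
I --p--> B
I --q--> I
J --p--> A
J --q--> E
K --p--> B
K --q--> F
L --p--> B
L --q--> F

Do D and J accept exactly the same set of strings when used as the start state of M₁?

Reachable states from the start: {A,B,D,E,F,H,I,J,K,L}. Unreachable: {C,G} — drop them.
P0 = {B,D,E,H,J,K,L} | {A,F,I}.
Split {B,D,E,H,J,K,L} by δ(·,p) → {B,D,H,J} and {E,K,L}.
Refine {B,D,H,J} on symbol q: members go to different blocks, giving {D,H,J} and {B}.
Refine {A,F,I} on symbol p: members go to different blocks, giving {A} and {F} and {I}.
Stable partition: {D,H,J} | {A} | {E,K,L} | {B} | {F} | {I} — 6 equivalence classes.
D and J lie in the same block of the stable partition, so they are equivalent — no string distinguishes them.

Yes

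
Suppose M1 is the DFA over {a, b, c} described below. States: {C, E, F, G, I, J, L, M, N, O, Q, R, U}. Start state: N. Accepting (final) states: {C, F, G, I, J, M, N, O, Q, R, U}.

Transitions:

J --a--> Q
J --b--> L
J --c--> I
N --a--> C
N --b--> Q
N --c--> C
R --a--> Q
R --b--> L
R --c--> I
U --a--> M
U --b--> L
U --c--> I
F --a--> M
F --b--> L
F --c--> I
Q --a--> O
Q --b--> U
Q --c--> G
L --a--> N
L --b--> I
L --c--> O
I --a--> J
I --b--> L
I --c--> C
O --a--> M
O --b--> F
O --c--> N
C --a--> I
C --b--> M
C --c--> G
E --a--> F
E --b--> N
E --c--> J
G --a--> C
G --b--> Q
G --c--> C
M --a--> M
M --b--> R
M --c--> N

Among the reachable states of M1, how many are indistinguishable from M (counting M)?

3

States {E} cannot be reached from the start state, so discard them.
Start with accepting vs non-accepting: {C,F,G,I,J,M,N,O,Q,R,U} | {L}.
On input b, block {C,F,G,I,J,M,N,O,Q,R,U} splits into {C,G,M,N,O,Q} and {F,I,J,R,U}.
Refine {C,G,M,N,O,Q} on symbol a: members go to different blocks, giving {G,M,N,O,Q} and {C}.
Refine {G,M,N,O,Q} on symbol a: members go to different blocks, giving {M,O,Q} and {G,N}.
Refine {F,I,J,R,U} on symbol a: members go to different blocks, giving {F,J,R,U} and {I}.
No further refinement is possible. Final partition (6 blocks): {M,O,Q} | {L} | {F,J,R,U} | {C} | {G,N} | {I}.
State M belongs to the block {M,O,Q}, which has 3 states.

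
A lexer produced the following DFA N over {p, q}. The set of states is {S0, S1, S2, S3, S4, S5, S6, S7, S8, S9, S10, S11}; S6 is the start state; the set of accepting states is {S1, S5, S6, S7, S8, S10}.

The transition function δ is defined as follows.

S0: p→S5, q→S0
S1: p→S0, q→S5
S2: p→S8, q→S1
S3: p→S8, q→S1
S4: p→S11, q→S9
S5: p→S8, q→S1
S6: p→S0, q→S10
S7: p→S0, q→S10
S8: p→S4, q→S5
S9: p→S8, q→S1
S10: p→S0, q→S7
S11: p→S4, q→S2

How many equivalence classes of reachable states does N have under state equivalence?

7

First remove the unreachable states {S3}; 11 states remain.
Start with accepting vs non-accepting: {S1,S5,S6,S7,S8,S10} | {S0,S2,S4,S9,S11}.
Refine {S1,S5,S6,S7,S8,S10} on symbol p: members go to different blocks, giving {S1,S6,S7,S8,S10} and {S5}.
Refine {S1,S6,S7,S8,S10} on symbol q: members go to different blocks, giving {S6,S7,S10} and {S1,S8}.
Split {S0,S2,S4,S9,S11} by δ(·,p) → {S2,S9} and {S4,S11} and {S0}.
On input p, block {S1,S8} splits into {S1} and {S8}.
Stable partition: {S6,S7,S10} | {S2,S9} | {S5} | {S1} | {S4,S11} | {S0} | {S8} — 7 equivalence classes.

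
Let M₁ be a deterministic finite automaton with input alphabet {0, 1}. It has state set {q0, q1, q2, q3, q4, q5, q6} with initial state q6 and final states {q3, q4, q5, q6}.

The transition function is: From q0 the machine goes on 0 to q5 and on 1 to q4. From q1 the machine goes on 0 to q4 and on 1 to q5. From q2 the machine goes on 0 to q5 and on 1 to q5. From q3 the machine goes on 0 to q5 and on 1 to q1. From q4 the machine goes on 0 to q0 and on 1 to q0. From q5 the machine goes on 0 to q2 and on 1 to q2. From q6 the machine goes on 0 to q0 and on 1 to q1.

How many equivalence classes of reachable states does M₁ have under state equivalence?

Reachable states from the start: {q0,q1,q2,q4,q5,q6}. Unreachable: {q3} — drop them.
Start with accepting vs non-accepting: {q4,q5,q6} | {q0,q1,q2}.
The partition is now stable with 2 blocks: {q4,q5,q6} | {q0,q1,q2}.

2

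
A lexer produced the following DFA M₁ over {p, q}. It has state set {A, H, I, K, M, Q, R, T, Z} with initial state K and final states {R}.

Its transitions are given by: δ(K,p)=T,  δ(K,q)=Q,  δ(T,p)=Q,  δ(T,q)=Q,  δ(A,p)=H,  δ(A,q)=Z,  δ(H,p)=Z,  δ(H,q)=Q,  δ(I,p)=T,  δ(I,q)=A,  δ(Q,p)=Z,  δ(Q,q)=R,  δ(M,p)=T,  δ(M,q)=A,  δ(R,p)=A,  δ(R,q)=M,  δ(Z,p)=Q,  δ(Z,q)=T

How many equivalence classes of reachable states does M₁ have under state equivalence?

First remove the unreachable states {I}; 8 states remain.
P0 = {R} | {A,H,K,M,Q,T,Z}.
On input q, block {A,H,K,M,Q,T,Z} splits into {A,H,K,M,T,Z} and {Q}.
Split {A,H,K,M,T,Z} by δ(·,p) → {A,H,K,M} and {T,Z}.
Split {A,H,K,M} by δ(·,p) → {H,K,M} and {A}.
Refine {H,K,M} on symbol q: members go to different blocks, giving {H,K} and {M}.
On input q, block {T,Z} splits into {T} and {Z}.
Refine {H,K} on symbol p: members go to different blocks, giving {K} and {H}.
Stable partition: {R} | {K} | {Q} | {T} | {A} | {M} | {Z} | {H} — 8 equivalence classes.

8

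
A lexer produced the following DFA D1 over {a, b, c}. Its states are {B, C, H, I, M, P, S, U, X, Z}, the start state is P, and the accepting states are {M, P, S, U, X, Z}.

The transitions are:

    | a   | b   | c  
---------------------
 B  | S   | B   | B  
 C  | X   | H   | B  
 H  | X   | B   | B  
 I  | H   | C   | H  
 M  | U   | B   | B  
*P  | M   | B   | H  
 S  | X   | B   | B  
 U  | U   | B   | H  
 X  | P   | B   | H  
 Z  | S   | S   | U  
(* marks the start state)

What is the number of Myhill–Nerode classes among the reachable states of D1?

Reachable states from the start: {B,H,M,P,S,U,X}. Unreachable: {C,I,Z} — drop them.
Start with accepting vs non-accepting: {M,P,S,U,X} | {B,H}.
Stable partition: {M,P,S,U,X} | {B,H} — 2 equivalence classes.

2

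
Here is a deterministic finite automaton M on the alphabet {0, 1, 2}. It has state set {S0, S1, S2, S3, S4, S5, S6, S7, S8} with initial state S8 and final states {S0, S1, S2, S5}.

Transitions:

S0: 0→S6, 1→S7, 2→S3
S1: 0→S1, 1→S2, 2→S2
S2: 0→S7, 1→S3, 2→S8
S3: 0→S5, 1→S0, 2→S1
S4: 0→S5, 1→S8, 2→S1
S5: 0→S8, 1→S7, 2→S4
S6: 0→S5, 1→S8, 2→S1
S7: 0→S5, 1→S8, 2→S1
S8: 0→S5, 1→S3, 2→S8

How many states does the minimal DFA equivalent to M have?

7

P0 = {S0,S1,S2,S5} | {S3,S4,S6,S7,S8}.
Split {S0,S1,S2,S5} by δ(·,0) → {S0,S2,S5} and {S1}.
Refine {S3,S4,S6,S7,S8} on symbol 1: members go to different blocks, giving {S4,S6,S7,S8} and {S3}.
Refine {S0,S2,S5} on symbol 1: members go to different blocks, giving {S0,S5} and {S2}.
Split {S0,S5} by δ(·,2) → {S0} and {S5}.
On input 1, block {S4,S6,S7,S8} splits into {S4,S6,S7} and {S8}.
Stable partition: {S0} | {S4,S6,S7} | {S1} | {S3} | {S2} | {S5} | {S8} — 7 equivalence classes.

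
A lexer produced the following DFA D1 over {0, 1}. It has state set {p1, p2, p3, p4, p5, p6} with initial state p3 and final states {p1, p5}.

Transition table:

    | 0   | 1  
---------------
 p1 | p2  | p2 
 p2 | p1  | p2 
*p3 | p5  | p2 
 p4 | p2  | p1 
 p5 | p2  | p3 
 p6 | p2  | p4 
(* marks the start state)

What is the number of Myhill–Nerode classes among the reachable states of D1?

Reachable states from the start: {p1,p2,p3,p5}. Unreachable: {p4,p6} — drop them.
Initial partition by acceptance: {p1,p5} | {p2,p3}.
Stable partition: {p1,p5} | {p2,p3} — 2 equivalence classes.

2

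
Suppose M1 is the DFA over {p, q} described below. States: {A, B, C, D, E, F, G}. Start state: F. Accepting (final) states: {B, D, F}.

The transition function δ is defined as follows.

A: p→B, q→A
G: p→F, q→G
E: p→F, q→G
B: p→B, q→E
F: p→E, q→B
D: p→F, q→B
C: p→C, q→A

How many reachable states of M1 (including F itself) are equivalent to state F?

1

States {A,C,D} cannot be reached from the start state, so discard them.
Start with accepting vs non-accepting: {B,F} | {E,G}.
Refine {B,F} on symbol p: members go to different blocks, giving {B} and {F}.
Stable partition: {B} | {E,G} | {F} — 3 equivalence classes.
The equivalence class containing F is {F}, of size 1.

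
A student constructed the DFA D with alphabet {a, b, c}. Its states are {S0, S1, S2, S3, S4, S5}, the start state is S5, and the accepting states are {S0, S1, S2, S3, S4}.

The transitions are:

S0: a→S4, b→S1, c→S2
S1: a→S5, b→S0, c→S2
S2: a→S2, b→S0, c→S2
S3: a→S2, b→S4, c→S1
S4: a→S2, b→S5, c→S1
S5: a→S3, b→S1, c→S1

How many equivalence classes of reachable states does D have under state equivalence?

6

Every state is reachable, so we keep all 6.
Start with accepting vs non-accepting: {S0,S1,S2,S3,S4} | {S5}.
On input a, block {S0,S1,S2,S3,S4} splits into {S0,S2,S3,S4} and {S1}.
Split {S0,S2,S3,S4} by δ(·,b) → {S2,S3} and {S0} and {S4}.
On input b, block {S2,S3} splits into {S2} and {S3}.
No further refinement is possible. Final partition (6 blocks): {S2} | {S5} | {S1} | {S0} | {S4} | {S3}.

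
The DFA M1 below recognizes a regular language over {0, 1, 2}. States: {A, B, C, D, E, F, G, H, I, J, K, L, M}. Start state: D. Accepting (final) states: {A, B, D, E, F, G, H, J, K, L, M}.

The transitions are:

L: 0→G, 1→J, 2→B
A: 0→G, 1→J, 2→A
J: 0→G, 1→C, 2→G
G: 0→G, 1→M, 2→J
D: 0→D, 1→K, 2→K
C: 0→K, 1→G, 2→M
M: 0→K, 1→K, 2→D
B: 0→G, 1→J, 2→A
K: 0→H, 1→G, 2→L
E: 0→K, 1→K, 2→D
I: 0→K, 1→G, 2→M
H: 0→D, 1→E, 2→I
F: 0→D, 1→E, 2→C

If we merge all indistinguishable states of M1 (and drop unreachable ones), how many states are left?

First remove the unreachable states {F}; 12 states remain.
Start with accepting vs non-accepting: {A,B,D,E,G,H,J,K,L,M} | {C,I}.
Split {A,B,D,E,G,H,J,K,L,M} by δ(·,1) → {A,B,D,E,G,H,K,L,M} and {J}.
On input 1, block {A,B,D,E,G,H,K,L,M} splits into {D,E,G,H,K,M} and {A,B,L}.
Split {D,E,G,H,K,M} by δ(·,2) → {D,E,M} and {G} and {H} and {K}.
Refine {D,E,M} on symbol 0: members go to different blocks, giving {E,M} and {D}.
Stable partition: {E,M} | {C,I} | {J} | {A,B,L} | {G} | {H} | {K} | {D} — 8 equivalence classes.

8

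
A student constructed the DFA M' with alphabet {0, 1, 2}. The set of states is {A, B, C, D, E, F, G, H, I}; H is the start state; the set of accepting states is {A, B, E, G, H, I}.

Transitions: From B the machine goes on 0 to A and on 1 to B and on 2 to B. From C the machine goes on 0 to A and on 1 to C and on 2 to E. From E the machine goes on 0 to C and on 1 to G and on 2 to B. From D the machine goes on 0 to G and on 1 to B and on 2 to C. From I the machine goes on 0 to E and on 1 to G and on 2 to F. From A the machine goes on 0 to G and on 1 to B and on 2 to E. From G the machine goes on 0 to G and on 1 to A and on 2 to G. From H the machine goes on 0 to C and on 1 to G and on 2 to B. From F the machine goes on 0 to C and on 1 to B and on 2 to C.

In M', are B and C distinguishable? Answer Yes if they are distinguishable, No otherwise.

First remove the unreachable states {D,F,I}; 6 states remain.
Initial partition by acceptance: {A,B,E,G,H} | {C}.
On input 0, block {A,B,E,G,H} splits into {A,B,G} and {E,H}.
Split {A,B,G} by δ(·,2) → {B,G} and {A}.
Split {B,G} by δ(·,0) → {B} and {G}.
No further refinement is possible. Final partition (5 blocks): {B} | {C} | {E,H} | {A} | {G}.
B and C end up in different blocks, so they are distinguishable. For instance, the string 'ε' is accepted from only B.

Yes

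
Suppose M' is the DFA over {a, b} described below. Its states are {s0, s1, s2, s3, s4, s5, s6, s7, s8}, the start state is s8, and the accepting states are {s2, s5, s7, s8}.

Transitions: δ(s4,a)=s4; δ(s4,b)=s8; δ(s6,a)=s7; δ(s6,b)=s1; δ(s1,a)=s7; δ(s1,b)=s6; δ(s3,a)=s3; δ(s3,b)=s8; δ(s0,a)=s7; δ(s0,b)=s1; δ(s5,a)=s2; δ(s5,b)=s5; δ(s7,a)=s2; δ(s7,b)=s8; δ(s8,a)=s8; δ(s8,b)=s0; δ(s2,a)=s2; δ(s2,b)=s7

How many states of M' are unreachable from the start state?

3

Starting at s8 and following transitions, the reachable set is {s0, s1, s2, s6, s7, s8}. That leaves s3, s4, s5 unreachable — 3 in total.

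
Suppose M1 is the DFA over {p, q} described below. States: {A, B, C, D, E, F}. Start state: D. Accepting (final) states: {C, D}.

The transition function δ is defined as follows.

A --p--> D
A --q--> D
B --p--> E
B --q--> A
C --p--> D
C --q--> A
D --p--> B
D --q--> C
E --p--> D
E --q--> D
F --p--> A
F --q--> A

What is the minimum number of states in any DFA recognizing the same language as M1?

4

First remove the unreachable states {F}; 5 states remain.
Start with accepting vs non-accepting: {C,D} | {A,B,E}.
Split {C,D} by δ(·,p) → {C} and {D}.
On input p, block {A,B,E} splits into {A,E} and {B}.
No further refinement is possible. Final partition (4 blocks): {C} | {A,E} | {D} | {B}.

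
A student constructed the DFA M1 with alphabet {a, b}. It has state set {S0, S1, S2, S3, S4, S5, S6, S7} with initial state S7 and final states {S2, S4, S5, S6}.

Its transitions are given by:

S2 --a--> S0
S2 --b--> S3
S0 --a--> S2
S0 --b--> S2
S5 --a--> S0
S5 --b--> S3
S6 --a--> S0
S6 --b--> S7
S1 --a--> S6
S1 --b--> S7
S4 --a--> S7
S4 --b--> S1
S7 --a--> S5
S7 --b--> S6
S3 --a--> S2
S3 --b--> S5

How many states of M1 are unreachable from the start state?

Starting at S7 and following transitions, the reachable set is {S0, S2, S3, S5, S6, S7}. That leaves S1, S4 unreachable — 2 in total.

2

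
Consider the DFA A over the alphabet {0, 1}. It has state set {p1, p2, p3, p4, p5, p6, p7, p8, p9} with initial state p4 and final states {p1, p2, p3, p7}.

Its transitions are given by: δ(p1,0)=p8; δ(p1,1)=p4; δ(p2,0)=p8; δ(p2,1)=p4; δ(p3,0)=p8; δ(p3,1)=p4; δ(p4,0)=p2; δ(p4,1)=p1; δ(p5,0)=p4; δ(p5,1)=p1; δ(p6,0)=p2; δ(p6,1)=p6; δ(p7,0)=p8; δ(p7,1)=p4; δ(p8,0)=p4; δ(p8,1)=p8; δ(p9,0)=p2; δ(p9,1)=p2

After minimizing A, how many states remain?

3

Reachable states from the start: {p1,p2,p4,p8}. Unreachable: {p3,p5,p6,p7,p9} — drop them.
P0 = {p1,p2} | {p4,p8}.
Refine {p4,p8} on symbol 0: members go to different blocks, giving {p4} and {p8}.
The partition is now stable with 3 blocks: {p1,p2} | {p4} | {p8}.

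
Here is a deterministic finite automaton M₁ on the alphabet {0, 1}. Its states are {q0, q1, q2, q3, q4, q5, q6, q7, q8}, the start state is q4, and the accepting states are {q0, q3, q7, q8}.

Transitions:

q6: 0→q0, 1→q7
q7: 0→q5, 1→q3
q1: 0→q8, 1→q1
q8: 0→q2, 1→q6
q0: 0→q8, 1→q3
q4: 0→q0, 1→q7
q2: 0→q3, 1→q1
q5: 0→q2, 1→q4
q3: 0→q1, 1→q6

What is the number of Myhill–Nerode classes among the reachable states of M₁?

Initial partition by acceptance: {q0,q3,q7,q8} | {q1,q2,q4,q5,q6}.
On input 0, block {q0,q3,q7,q8} splits into {q3,q7,q8} and {q0}.
On input 1, block {q3,q7,q8} splits into {q3,q8} and {q7}.
Refine {q1,q2,q4,q5,q6} on symbol 0: members go to different blocks, giving {q1,q2} and {q4,q6} and {q5}.
The partition is now stable with 6 blocks: {q3,q8} | {q1,q2} | {q0} | {q7} | {q4,q6} | {q5}.

6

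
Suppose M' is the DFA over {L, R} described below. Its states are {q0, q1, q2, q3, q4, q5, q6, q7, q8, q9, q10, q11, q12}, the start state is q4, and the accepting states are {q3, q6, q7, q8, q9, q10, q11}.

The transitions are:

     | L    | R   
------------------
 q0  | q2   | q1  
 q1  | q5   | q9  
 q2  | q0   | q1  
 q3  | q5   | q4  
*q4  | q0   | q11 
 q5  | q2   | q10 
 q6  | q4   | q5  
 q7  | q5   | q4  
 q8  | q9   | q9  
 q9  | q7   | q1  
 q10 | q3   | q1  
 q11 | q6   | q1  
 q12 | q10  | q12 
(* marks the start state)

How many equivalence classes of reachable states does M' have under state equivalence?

Reachable states from the start: {q0,q1,q2,q3,q4,q5,q6,q7,q9,q10,q11}. Unreachable: {q8,q12} — drop them.
Initial partition by acceptance: {q3,q6,q7,q9,q10,q11} | {q0,q1,q2,q4,q5}.
Refine {q3,q6,q7,q9,q10,q11} on symbol L: members go to different blocks, giving {q3,q6,q7} and {q9,q10,q11}.
On input R, block {q0,q1,q2,q4,q5} splits into {q1,q4,q5} and {q0,q2}.
On input L, block {q1,q4,q5} splits into {q4,q5} and {q1}.
The partition is now stable with 5 blocks: {q3,q6,q7} | {q4,q5} | {q9,q10,q11} | {q0,q2} | {q1}.

5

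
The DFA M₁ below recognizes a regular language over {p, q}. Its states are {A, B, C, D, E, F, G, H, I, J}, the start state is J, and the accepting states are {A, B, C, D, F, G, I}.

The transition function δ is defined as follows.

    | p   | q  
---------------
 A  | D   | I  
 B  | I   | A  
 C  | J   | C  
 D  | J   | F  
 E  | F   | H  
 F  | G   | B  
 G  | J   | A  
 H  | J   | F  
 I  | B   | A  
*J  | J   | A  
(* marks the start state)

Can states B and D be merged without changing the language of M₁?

Reachable states from the start: {A,B,D,F,G,I,J}. Unreachable: {C,E,H} — drop them.
Start with accepting vs non-accepting: {A,B,D,F,G,I} | {J}.
Refine {A,B,D,F,G,I} on symbol p: members go to different blocks, giving {A,B,F,I} and {D,G}.
Split {A,B,F,I} by δ(·,p) → {A,F} and {B,I}.
The partition is now stable with 4 blocks: {A,F} | {J} | {D,G} | {B,I}.
B and D end up in different blocks, so they are distinguishable. For instance, the string 'p' is accepted from only B.

No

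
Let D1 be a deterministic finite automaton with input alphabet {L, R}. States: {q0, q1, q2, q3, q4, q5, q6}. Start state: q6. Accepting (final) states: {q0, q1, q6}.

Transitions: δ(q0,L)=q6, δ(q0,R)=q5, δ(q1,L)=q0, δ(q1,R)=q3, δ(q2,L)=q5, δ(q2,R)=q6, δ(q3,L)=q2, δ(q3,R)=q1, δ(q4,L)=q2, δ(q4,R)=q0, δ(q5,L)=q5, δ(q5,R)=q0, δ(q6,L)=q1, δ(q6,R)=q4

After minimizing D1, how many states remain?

2

Start with accepting vs non-accepting: {q0,q1,q6} | {q2,q3,q4,q5}.
No further refinement is possible. Final partition (2 blocks): {q0,q1,q6} | {q2,q3,q4,q5}.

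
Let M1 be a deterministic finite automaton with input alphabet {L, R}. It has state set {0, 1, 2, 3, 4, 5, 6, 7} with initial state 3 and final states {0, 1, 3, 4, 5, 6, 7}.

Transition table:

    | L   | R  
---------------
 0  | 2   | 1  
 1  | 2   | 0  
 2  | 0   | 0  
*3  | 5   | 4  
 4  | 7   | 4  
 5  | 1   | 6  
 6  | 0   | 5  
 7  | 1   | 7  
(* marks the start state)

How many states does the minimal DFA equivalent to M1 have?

Initial partition by acceptance: {0,1,3,4,5,6,7} | {2}.
Split {0,1,3,4,5,6,7} by δ(·,L) → {3,4,5,6,7} and {0,1}.
On input L, block {3,4,5,6,7} splits into {5,6,7} and {3,4}.
The partition is now stable with 4 blocks: {5,6,7} | {2} | {0,1} | {3,4}.

4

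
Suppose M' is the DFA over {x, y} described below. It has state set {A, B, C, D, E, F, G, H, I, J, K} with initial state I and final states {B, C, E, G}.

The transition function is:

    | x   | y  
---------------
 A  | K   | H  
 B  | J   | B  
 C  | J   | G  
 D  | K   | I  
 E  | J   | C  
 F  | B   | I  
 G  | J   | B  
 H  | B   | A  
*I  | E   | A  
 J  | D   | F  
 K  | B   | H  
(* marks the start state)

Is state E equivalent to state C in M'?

Initial partition by acceptance: {B,C,E,G} | {A,D,F,H,I,J,K}.
On input x, block {A,D,F,H,I,J,K} splits into {F,H,I,K} and {A,D,J}.
Split {F,H,I,K} by δ(·,y) → {F,K} and {H,I}.
Refine {A,D,J} on symbol x: members go to different blocks, giving {A,D} and {J}.
Stable partition: {B,C,E,G} | {F,K} | {A,D} | {H,I} | {J} — 5 equivalence classes.
E and C lie in the same block of the stable partition, so they are equivalent — no string distinguishes them.

Yes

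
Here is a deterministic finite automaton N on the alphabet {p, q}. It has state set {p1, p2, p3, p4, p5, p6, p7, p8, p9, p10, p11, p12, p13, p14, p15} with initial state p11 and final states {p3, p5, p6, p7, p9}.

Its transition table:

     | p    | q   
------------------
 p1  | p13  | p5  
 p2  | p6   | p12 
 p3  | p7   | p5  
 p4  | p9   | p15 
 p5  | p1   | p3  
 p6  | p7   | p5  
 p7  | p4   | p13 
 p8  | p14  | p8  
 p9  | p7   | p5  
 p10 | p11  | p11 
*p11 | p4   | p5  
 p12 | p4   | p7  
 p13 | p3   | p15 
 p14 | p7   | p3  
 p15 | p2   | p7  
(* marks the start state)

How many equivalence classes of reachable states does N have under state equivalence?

6

First remove the unreachable states {p8,p10,p14}; 12 states remain.
P0 = {p3,p5,p6,p7,p9} | {p1,p2,p4,p11,p12,p13,p15}.
Split {p3,p5,p6,p7,p9} by δ(·,p) → {p3,p6,p9} and {p5,p7}.
Split {p1,p2,p4,p11,p12,p13,p15} by δ(·,p) → {p1,p11,p12,p15} and {p2,p4,p13}.
Split {p5,p7} by δ(·,p) → {p5} and {p7}.
On input q, block {p1,p11,p12,p15} splits into {p1,p11} and {p12,p15}.
No further refinement is possible. Final partition (6 blocks): {p3,p6,p9} | {p1,p11} | {p5} | {p2,p4,p13} | {p7} | {p12,p15}.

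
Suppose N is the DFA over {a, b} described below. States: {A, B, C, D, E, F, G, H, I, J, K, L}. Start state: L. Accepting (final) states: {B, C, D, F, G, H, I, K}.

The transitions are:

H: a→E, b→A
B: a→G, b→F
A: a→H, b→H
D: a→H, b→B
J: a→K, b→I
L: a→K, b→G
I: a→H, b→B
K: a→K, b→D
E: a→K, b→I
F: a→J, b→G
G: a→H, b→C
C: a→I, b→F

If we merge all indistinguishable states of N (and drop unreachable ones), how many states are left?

7

Every state is reachable, so we keep all 12.
P0 = {B,C,D,F,G,H,I,K} | {A,E,J,L}.
Refine {B,C,D,F,G,H,I,K} on symbol a: members go to different blocks, giving {B,C,D,G,I,K} and {F,H}.
Split {B,C,D,G,I,K} by δ(·,a) → {B,C,K} and {D,G,I}.
Split {B,C,K} by δ(·,a) → {B,C} and {K}.
Refine {A,E,J,L} on symbol a: members go to different blocks, giving {E,J,L} and {A}.
Split {F,H} by δ(·,b) → {F} and {H}.
No further refinement is possible. Final partition (7 blocks): {B,C} | {E,J,L} | {F} | {D,G,I} | {K} | {A} | {H}.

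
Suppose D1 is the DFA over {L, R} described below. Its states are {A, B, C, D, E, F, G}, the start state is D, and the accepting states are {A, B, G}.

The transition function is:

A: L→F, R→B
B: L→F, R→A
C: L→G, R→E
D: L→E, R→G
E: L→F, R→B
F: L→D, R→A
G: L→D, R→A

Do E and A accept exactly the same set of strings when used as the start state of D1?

First remove the unreachable states {C}; 6 states remain.
Initial partition by acceptance: {A,B,G} | {D,E,F}.
The partition is now stable with 2 blocks: {A,B,G} | {D,E,F}.
E and A end up in different blocks, so they are distinguishable. For instance, the string 'ε' is accepted from only A.

No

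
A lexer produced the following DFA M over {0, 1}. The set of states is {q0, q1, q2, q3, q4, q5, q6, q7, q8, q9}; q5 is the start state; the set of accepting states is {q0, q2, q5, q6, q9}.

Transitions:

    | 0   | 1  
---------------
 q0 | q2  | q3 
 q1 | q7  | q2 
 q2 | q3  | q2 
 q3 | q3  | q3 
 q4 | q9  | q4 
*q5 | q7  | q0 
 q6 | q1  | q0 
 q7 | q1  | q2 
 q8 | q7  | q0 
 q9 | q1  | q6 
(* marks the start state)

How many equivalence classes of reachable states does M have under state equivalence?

5

Reachable states from the start: {q0,q1,q2,q3,q5,q7}. Unreachable: {q4,q6,q8,q9} — drop them.
Start with accepting vs non-accepting: {q0,q2,q5} | {q1,q3,q7}.
On input 0, block {q0,q2,q5} splits into {q2,q5} and {q0}.
Split {q2,q5} by δ(·,1) → {q2} and {q5}.
Refine {q1,q3,q7} on symbol 1: members go to different blocks, giving {q1,q7} and {q3}.
No further refinement is possible. Final partition (5 blocks): {q2} | {q1,q7} | {q0} | {q5} | {q3}.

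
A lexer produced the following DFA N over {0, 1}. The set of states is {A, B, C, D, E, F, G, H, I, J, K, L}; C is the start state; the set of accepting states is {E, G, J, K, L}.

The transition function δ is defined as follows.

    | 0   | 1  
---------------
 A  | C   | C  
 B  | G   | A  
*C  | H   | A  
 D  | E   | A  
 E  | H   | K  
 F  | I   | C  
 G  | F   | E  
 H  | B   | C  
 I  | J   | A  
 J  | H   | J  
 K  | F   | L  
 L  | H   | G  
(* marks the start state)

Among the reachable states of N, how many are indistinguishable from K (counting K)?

5

States {D} cannot be reached from the start state, so discard them.
Start with accepting vs non-accepting: {E,G,J,K,L} | {A,B,C,F,H,I}.
On input 0, block {A,B,C,F,H,I} splits into {A,C,F,H} and {B,I}.
Refine {A,C,F,H} on symbol 0: members go to different blocks, giving {A,C} and {F,H}.
Split {A,C} by δ(·,0) → {A} and {C}.
Stable partition: {E,G,J,K,L} | {A} | {B,I} | {F,H} | {C} — 5 equivalence classes.
State K belongs to the block {E,G,J,K,L}, which has 5 states.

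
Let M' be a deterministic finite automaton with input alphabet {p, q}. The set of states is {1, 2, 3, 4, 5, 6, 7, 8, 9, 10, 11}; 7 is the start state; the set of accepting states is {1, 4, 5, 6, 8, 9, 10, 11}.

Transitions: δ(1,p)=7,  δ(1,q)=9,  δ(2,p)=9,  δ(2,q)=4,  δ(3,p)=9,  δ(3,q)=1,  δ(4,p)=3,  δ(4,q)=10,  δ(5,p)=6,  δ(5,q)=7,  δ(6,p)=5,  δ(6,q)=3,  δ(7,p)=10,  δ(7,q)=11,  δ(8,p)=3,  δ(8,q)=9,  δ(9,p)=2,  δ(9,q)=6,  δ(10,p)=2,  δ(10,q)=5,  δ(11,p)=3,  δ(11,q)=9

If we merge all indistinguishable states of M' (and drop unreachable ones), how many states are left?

4

First remove the unreachable states {8}; 10 states remain.
P0 = {1,4,5,6,9,10,11} | {2,3,7}.
Refine {1,4,5,6,9,10,11} on symbol p: members go to different blocks, giving {1,4,9,10,11} and {5,6}.
Split {1,4,9,10,11} by δ(·,q) → {1,4,11} and {9,10}.
The partition is now stable with 4 blocks: {1,4,11} | {2,3,7} | {5,6} | {9,10}.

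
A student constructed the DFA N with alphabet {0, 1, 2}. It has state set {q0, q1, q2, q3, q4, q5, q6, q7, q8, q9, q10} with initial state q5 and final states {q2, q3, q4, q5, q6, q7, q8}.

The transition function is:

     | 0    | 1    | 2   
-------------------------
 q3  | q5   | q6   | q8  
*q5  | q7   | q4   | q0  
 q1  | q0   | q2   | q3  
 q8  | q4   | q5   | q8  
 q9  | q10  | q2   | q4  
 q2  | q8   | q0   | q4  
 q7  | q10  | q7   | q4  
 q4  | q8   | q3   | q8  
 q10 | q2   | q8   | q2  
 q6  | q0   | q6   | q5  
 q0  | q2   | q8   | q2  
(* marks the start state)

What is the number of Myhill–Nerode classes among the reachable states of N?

First remove the unreachable states {q1,q9}; 9 states remain.
Initial partition by acceptance: {q2,q3,q4,q5,q6,q7,q8} | {q0,q10}.
Split {q2,q3,q4,q5,q6,q7,q8} by δ(·,0) → {q2,q3,q4,q5,q8} and {q6,q7}.
Split {q2,q3,q4,q5,q8} by δ(·,0) → {q2,q3,q4,q8} and {q5}.
On input 0, block {q2,q3,q4,q8} splits into {q2,q4,q8} and {q3}.
Refine {q2,q4,q8} on symbol 1: members go to different blocks, giving {q2} and {q4} and {q8}.
On input 2, block {q6,q7} splits into {q6} and {q7}.
Stable partition: {q2} | {q0,q10} | {q6} | {q5} | {q3} | {q4} | {q8} | {q7} — 8 equivalence classes.

8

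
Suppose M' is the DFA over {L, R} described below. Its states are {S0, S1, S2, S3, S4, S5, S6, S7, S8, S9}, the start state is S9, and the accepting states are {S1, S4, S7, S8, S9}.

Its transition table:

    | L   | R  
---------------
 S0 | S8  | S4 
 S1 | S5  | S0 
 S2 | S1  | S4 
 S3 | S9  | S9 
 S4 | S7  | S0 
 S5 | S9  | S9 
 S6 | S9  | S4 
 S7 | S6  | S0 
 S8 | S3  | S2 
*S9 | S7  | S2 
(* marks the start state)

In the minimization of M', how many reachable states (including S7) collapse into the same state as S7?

P0 = {S1,S4,S7,S8,S9} | {S0,S2,S3,S5,S6}.
Refine {S1,S4,S7,S8,S9} on symbol L: members go to different blocks, giving {S1,S7,S8} and {S4,S9}.
Refine {S0,S2,S3,S5,S6} on symbol L: members go to different blocks, giving {S3,S5,S6} and {S0,S2}.
No further refinement is possible. Final partition (4 blocks): {S1,S7,S8} | {S3,S5,S6} | {S4,S9} | {S0,S2}.
State S7 belongs to the block {S1,S7,S8}, which has 3 states.

3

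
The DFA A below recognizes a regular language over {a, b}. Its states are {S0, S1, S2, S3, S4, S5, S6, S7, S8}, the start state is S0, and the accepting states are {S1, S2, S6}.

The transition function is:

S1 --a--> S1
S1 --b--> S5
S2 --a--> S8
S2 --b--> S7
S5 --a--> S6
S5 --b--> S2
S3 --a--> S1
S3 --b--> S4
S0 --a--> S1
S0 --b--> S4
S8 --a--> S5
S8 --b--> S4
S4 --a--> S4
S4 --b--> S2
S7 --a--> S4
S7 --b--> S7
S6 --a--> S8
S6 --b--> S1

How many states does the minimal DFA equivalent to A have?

First remove the unreachable states {S3}; 8 states remain.
Start with accepting vs non-accepting: {S1,S2,S6} | {S0,S4,S5,S7,S8}.
On input a, block {S1,S2,S6} splits into {S2,S6} and {S1}.
Split {S2,S6} by δ(·,b) → {S2} and {S6}.
Refine {S0,S4,S5,S7,S8} on symbol a: members go to different blocks, giving {S4,S7,S8} and {S0} and {S5}.
On input a, block {S4,S7,S8} splits into {S4,S7} and {S8}.
Split {S4,S7} by δ(·,b) → {S4} and {S7}.
Stable partition: {S2} | {S4} | {S1} | {S6} | {S0} | {S5} | {S8} | {S7} — 8 equivalence classes.

8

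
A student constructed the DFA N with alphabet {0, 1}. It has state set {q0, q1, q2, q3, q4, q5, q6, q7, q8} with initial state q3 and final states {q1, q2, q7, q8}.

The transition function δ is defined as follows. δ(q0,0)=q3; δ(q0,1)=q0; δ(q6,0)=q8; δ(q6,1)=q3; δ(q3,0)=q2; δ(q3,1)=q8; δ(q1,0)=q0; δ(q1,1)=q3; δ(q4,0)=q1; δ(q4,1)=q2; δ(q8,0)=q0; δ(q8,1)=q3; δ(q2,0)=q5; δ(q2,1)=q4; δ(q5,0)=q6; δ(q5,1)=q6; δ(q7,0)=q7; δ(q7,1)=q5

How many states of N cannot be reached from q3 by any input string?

1

Starting at q3 and following transitions, the reachable set is {q0, q1, q2, q3, q4, q5, q6, q8}. That leaves q7 unreachable — 1 in total.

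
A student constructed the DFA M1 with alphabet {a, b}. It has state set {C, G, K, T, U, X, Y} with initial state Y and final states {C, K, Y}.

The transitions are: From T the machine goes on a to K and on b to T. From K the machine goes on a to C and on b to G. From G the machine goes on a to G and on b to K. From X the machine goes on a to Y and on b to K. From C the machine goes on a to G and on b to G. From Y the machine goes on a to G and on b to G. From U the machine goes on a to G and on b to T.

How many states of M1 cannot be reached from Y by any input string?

3

Starting at Y and following transitions, the reachable set is {C, G, K, Y}. That leaves T, U, X unreachable — 3 in total.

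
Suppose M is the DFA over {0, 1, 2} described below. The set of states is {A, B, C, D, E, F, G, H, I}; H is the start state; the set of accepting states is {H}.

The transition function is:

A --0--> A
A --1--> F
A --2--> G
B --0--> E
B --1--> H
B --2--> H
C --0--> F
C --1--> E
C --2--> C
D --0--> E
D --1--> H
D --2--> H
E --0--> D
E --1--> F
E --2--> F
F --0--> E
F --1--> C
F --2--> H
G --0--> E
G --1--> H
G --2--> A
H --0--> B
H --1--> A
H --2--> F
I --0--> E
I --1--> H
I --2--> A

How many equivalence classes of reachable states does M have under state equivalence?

7

First remove the unreachable states {I}; 8 states remain.
Initial partition by acceptance: {H} | {A,B,C,D,E,F,G}.
Refine {A,B,C,D,E,F,G} on symbol 1: members go to different blocks, giving {A,C,E,F} and {B,D,G}.
Split {A,C,E,F} by δ(·,0) → {A,C,F} and {E}.
On input 0, block {A,C,F} splits into {A,C} and {F}.
On input 0, block {A,C} splits into {A} and {C}.
Refine {B,D,G} on symbol 2: members go to different blocks, giving {B,D} and {G}.
The partition is now stable with 7 blocks: {H} | {A} | {B,D} | {E} | {F} | {C} | {G}.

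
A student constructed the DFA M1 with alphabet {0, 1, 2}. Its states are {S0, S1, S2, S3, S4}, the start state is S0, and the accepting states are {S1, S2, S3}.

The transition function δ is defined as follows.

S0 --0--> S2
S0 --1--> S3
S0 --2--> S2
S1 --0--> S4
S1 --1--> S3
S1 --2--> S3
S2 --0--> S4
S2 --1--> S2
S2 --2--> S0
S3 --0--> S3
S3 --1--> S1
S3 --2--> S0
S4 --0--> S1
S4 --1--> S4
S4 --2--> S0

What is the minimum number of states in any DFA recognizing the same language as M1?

5

Every state is reachable, so we keep all 5.
P0 = {S1,S2,S3} | {S0,S4}.
Refine {S1,S2,S3} on symbol 0: members go to different blocks, giving {S1,S2} and {S3}.
On input 1, block {S1,S2} splits into {S1} and {S2}.
Refine {S0,S4} on symbol 0: members go to different blocks, giving {S0} and {S4}.
No further refinement is possible. Final partition (5 blocks): {S1} | {S0} | {S3} | {S2} | {S4}.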